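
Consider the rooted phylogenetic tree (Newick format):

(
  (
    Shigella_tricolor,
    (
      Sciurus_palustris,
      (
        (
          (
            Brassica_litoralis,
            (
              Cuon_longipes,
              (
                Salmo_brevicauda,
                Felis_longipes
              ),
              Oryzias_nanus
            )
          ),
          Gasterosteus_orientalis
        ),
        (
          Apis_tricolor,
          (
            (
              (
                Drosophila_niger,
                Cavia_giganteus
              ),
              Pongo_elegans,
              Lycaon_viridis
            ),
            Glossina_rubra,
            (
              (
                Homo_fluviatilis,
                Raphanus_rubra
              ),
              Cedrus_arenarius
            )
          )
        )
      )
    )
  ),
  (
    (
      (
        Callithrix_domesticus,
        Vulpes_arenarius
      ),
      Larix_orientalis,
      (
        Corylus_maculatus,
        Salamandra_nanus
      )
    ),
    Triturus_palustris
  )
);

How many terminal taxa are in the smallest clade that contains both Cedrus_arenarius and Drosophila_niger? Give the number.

8

The MRCA of Cedrus_arenarius and Drosophila_niger is the node subtending (((Drosophila_niger,Cavia_giganteus),Pongo_elegans,Lycaon_viridis),Glossina_rubra,((Homo_fluviatilis,Raphanus_rubra),Cedrus_arenarius)).
That clade contains 8 terminal taxa: Cavia_giganteus, Cedrus_arenarius, Drosophila_niger, Glossina_rubra, Homo_fluviatilis, Lycaon_viridis, Pongo_elegans, Raphanus_rubra.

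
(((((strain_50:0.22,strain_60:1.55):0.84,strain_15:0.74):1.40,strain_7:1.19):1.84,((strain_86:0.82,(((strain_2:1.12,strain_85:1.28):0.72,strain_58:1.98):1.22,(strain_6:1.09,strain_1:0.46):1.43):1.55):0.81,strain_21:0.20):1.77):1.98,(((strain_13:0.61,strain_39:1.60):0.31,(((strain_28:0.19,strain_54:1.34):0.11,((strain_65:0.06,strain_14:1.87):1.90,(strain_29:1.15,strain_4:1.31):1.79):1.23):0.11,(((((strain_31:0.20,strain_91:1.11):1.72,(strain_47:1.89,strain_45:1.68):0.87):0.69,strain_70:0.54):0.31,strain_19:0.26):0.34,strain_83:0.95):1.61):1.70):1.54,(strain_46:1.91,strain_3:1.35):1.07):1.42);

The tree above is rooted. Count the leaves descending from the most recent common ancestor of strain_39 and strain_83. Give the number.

15

The MRCA of strain_39 and strain_83 is the node subtending ((strain_13,strain_39),(((strain_28,strain_54),((strain_65,strain_14),(strain_29,strain_4))),(((((strain_31,strain_91),(strain_47,strain_45)),strain_70),strain_19),strain_83))).
That clade contains 15 terminal taxa: strain_13, strain_14, strain_19, strain_28, strain_29, strain_31, strain_39, strain_4, strain_45, strain_47, strain_54, strain_65, strain_70, strain_83, strain_91.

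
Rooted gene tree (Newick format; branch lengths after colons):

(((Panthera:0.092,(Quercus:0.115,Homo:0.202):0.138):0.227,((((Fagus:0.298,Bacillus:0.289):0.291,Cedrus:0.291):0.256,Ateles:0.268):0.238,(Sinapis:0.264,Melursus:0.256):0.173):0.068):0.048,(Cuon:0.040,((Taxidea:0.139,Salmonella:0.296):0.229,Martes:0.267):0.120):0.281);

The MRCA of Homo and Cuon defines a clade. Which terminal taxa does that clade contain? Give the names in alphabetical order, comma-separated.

Tracing Homo: it sits inside (Quercus,Homo).
Tracing Cuon: it sits inside (Cuon,((Taxidea,Salmonella),Martes)).
The smallest clade enclosing both is the whole tree (their MRCA is the root), so the answer is all 13 tips in alphabetical order.

Ateles, Bacillus, Cedrus, Cuon, Fagus, Homo, Martes, Melursus, Panthera, Quercus, Salmonella, Sinapis, Taxidea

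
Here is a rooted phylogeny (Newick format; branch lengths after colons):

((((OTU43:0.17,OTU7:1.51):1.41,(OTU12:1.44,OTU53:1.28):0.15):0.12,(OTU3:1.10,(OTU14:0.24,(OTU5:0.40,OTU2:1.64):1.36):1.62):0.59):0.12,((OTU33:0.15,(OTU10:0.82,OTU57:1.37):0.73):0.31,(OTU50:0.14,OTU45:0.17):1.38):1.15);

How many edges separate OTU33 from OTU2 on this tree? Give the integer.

The MRCA of OTU33 and OTU2 is the root of the tree.
From OTU33 up to that node: 3 branches. From OTU2 up to the same node: 5 branches. Total: 3 + 5 = 8.

8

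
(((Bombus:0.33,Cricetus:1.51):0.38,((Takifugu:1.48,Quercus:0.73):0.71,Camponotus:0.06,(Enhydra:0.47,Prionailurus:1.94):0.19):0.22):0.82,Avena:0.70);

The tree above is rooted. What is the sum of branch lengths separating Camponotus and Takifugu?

2.25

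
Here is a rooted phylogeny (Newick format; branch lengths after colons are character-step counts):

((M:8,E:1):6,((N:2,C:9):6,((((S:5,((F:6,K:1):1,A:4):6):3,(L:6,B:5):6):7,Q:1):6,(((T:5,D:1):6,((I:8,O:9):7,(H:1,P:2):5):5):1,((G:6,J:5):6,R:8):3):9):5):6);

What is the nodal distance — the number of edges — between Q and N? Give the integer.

5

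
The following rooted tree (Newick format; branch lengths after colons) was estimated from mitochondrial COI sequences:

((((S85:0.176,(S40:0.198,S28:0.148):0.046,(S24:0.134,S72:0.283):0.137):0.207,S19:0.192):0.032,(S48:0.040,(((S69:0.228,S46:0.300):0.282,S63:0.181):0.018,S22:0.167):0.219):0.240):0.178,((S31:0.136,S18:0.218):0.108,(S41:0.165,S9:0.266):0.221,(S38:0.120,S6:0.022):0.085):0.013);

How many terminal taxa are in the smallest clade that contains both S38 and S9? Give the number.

The MRCA of S38 and S9 is the node subtending ((S31,S18),(S41,S9),(S38,S6)).
That clade contains 6 terminal taxa: S18, S31, S38, S41, S6, S9.

6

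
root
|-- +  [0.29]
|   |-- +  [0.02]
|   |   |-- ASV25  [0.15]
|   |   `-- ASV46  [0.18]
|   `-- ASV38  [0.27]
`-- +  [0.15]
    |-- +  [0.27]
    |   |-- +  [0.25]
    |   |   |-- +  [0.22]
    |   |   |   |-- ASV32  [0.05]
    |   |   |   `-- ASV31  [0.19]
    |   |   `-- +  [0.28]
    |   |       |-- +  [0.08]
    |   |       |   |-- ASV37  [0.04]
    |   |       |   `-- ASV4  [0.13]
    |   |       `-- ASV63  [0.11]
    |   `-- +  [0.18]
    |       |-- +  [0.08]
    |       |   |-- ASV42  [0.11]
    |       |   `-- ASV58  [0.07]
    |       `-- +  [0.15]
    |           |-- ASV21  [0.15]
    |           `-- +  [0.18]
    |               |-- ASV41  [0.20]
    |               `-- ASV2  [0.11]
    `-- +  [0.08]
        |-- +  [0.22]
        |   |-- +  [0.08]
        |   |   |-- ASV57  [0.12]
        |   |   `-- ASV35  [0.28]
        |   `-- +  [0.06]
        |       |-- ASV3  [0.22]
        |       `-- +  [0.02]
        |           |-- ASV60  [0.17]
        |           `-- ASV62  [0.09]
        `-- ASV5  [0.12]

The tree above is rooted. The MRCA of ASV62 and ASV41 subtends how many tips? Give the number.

16

The MRCA of ASV62 and ASV41 is the node subtending ((((ASV32,ASV31),((ASV37,ASV4),ASV63)),((ASV42,ASV58),(ASV21,(ASV41,ASV2)))),(((ASV57,ASV35),(ASV3,(ASV60,ASV62))),ASV5)).
That clade contains 16 terminal taxa: ASV2, ASV21, ASV3, ASV31, ASV32, ASV35, ASV37, ASV4, ASV41, ASV42, ASV5, ASV57, ASV58, ASV60, ASV62, ASV63.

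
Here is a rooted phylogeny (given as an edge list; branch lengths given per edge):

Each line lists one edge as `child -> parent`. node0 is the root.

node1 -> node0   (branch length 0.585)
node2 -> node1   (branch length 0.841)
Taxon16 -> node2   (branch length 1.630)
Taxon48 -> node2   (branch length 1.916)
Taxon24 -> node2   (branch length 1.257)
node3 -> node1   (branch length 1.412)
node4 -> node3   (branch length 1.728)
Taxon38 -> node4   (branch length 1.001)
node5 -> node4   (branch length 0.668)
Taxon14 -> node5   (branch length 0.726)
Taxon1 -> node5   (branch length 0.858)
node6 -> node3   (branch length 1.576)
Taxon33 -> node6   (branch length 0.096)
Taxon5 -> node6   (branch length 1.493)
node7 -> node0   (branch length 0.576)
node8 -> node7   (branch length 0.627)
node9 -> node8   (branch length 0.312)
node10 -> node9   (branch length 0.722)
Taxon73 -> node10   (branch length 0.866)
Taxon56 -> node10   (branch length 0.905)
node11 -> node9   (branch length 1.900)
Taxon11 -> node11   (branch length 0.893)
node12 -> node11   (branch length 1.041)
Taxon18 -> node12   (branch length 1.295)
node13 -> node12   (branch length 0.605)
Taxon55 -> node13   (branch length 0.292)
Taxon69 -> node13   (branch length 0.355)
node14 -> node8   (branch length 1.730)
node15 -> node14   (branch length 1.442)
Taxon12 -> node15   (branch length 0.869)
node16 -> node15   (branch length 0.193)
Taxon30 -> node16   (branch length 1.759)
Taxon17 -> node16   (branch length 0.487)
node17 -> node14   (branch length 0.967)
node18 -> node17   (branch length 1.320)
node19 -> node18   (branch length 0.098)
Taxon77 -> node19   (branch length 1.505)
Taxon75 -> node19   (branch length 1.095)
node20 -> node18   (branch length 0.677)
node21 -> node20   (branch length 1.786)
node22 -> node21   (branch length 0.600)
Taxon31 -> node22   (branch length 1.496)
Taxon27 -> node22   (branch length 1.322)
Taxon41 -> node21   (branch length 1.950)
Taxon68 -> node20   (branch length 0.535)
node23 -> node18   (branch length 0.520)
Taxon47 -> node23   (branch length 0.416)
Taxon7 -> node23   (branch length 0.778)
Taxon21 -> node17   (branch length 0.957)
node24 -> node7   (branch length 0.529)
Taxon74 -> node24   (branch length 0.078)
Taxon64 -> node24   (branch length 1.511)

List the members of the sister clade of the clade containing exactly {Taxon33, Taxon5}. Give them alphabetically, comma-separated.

The clade containing exactly {Taxon33, Taxon5} attaches to the tree at the node subtending ((Taxon38,(Taxon14,Taxon1)),(Taxon33,Taxon5)).
The other lineage descending from that same node — the sister group — is (Taxon38,(Taxon14,Taxon1)); its 3 tips in alphabetical order are the answer.

Taxon1, Taxon14, Taxon38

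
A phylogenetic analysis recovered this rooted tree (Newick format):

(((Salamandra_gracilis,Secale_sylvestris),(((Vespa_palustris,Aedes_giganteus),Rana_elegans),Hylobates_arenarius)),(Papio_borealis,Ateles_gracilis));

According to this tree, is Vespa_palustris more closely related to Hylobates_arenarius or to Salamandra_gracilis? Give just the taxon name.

The MRCA of Vespa_palustris and Hylobates_arenarius subtends (((Vespa_palustris,Aedes_giganteus),Rana_elegans),Hylobates_arenarius) (4 taxa).
The MRCA of Vespa_palustris and Salamandra_gracilis subtends ((Salamandra_gracilis,Secale_sylvestris),(((Vespa_palustris,Aedes_giganteus),Rana_elegans),Hylobates_arenarius)) (6 taxa).
The first is nested inside the second, so Vespa_palustris shares a more recent common ancestor with Hylobates_arenarius.

Hylobates_arenarius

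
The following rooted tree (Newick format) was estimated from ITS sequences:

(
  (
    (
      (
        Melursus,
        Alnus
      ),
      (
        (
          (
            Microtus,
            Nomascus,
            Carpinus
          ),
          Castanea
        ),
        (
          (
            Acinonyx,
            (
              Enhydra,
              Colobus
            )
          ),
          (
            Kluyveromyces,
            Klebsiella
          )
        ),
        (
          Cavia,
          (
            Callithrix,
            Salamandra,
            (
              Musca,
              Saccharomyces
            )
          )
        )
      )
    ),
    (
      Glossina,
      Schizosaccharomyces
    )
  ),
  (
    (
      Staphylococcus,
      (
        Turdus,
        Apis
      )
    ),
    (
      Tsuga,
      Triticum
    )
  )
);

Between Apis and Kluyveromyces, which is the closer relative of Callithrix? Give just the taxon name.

Kluyveromyces

The MRCA of Callithrix and Kluyveromyces subtends (((Microtus,Nomascus,Carpinus),Castanea),((Acinonyx,(Enhydra,Colobus)),(Kluyveromyces,Klebsiella)),(Cavia,(Callithrix,Salamandra,(Musca,Saccharomyces)))) (14 taxa).
The MRCA of Callithrix and Apis is the root, subtending the entire tree (23 taxa).
The first is nested inside the second, so Callithrix shares a more recent common ancestor with Kluyveromyces.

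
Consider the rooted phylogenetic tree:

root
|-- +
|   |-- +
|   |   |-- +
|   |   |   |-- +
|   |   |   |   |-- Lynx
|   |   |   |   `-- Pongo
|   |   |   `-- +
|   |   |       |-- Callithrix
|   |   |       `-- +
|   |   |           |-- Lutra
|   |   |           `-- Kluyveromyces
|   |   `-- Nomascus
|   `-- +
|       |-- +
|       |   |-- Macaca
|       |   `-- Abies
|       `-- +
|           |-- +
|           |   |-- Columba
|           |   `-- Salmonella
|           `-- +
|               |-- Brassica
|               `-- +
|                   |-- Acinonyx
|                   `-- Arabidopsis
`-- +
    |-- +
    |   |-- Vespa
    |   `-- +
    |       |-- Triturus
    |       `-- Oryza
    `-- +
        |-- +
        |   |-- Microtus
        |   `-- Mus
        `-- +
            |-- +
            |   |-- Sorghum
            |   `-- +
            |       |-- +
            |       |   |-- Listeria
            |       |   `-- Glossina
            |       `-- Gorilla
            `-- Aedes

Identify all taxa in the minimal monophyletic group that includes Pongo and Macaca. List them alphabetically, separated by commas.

Abies, Acinonyx, Arabidopsis, Brassica, Callithrix, Columba, Kluyveromyces, Lutra, Lynx, Macaca, Nomascus, Pongo, Salmonella

Tracing Pongo: it sits inside (Lynx,Pongo).
Tracing Macaca: it sits inside (Macaca,Abies).
The smallest clade enclosing both is ((((Lynx,Pongo),(Callithrix,(Lutra,Kluyveromyces))),Nomascus),((Macaca,Abies),((Columba,Salmonella),(Brassica,(Acinonyx,Arabidopsis))))); the answer is its 13 terminal taxa in alphabetical order.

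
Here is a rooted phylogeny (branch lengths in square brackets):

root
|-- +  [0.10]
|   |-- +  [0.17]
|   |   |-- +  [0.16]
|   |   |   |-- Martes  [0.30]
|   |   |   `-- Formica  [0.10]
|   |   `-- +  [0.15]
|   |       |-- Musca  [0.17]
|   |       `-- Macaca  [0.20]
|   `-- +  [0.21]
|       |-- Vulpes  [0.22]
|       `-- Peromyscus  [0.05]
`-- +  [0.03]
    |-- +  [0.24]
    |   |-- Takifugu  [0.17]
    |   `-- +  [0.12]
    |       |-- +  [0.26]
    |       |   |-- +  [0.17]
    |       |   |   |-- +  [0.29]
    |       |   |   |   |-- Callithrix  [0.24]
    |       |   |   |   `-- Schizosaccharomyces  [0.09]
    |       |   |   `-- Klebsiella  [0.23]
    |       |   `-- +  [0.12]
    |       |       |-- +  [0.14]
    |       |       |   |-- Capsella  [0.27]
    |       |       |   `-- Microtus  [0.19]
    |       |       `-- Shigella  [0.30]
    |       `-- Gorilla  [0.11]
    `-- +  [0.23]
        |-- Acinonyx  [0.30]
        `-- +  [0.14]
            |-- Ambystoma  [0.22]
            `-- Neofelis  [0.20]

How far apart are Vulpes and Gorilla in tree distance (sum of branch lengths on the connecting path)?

1.03

The path runs Vulpes → … → MRCA → … → Gorilla; the MRCA is the root of the tree.
Branch lengths along that path: 0.22 + 0.21 + 0.10 + 0.03 + 0.24 + 0.12 + 0.11 = 1.03.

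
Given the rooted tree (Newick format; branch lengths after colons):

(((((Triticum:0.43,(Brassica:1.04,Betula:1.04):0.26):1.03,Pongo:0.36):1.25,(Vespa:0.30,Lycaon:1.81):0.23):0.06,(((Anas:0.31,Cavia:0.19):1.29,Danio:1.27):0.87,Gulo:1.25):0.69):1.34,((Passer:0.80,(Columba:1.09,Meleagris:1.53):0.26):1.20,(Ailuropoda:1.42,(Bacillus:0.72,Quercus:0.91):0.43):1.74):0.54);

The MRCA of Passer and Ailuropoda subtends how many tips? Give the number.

6

The MRCA of Passer and Ailuropoda is the node subtending ((Passer,(Columba,Meleagris)),(Ailuropoda,(Bacillus,Quercus))).
That clade contains 6 terminal taxa: Ailuropoda, Bacillus, Columba, Meleagris, Passer, Quercus.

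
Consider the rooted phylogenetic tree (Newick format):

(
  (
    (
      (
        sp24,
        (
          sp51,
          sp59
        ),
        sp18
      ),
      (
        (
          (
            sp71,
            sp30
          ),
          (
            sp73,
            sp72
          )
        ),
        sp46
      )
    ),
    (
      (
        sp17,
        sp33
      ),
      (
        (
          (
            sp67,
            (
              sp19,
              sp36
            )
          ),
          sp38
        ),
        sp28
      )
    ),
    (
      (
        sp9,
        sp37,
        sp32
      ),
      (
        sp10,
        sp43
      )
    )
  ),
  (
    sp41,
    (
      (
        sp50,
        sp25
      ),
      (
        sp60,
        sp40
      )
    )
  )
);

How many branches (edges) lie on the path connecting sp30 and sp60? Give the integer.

10

The MRCA of sp30 and sp60 is the root of the tree.
From sp30 up to that node: 6 branches. From sp60 up to the same node: 4 branches. Total: 6 + 4 = 10.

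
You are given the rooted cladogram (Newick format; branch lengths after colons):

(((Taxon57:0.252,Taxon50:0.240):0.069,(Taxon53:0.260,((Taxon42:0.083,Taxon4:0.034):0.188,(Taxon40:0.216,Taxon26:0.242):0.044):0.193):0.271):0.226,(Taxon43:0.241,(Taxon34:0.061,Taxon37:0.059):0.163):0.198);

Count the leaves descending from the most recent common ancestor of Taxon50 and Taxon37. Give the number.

The MRCA of Taxon50 and Taxon37 is the root, so the clade is the entire tree.
That clade contains 10 terminal taxa: Taxon26, Taxon34, Taxon37, Taxon4, Taxon40, Taxon42, Taxon43, Taxon50, Taxon53, Taxon57.

10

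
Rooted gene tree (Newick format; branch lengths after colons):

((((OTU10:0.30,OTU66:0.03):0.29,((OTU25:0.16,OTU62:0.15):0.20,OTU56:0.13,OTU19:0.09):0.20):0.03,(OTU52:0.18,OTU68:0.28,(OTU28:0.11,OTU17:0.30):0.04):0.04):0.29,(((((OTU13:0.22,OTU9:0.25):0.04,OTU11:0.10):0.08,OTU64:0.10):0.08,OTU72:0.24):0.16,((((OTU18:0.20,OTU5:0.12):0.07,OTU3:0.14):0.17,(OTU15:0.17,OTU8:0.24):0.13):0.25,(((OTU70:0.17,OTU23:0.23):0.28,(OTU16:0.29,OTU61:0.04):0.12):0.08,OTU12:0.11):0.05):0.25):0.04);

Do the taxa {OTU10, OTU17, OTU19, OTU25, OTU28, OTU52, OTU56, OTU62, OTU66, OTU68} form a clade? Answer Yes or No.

Yes

The most recent common ancestor of these taxa subtends (((OTU10,OTU66),((OTU25,OTU62),OTU56,OTU19)),(OTU52,OTU68,(OTU28,OTU17))).
That clade has exactly 10 tips — every listed taxon and nothing else — so the group is monophyletic.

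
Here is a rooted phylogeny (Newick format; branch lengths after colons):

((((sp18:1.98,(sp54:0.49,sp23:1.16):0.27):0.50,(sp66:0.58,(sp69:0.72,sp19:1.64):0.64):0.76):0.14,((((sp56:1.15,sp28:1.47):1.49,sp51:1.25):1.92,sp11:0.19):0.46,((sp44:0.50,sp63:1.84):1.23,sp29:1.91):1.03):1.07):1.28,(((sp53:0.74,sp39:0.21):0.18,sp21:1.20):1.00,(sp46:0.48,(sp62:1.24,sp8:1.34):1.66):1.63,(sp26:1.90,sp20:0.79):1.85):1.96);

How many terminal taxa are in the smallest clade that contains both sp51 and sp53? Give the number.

21

The MRCA of sp51 and sp53 is the root, so the clade is the entire tree.
That clade contains 21 terminal taxa: sp11, sp18, sp19, sp20, sp21, sp23, sp26, sp28, sp29, sp39, sp44, sp46, sp51, sp53, sp54, sp56, sp62, sp63, sp66, sp69, sp8.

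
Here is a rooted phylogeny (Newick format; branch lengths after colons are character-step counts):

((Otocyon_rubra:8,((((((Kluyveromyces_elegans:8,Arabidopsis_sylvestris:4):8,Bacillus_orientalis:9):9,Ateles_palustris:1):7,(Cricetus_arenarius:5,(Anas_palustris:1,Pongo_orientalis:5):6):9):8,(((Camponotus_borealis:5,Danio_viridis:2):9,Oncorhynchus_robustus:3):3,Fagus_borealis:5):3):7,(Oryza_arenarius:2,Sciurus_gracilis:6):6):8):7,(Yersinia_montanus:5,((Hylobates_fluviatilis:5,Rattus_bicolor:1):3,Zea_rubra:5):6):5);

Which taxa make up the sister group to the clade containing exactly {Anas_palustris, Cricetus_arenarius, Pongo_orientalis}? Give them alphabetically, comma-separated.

The clade containing exactly {Anas_palustris, Cricetus_arenarius, Pongo_orientalis} attaches to the tree at the node subtending ((((Kluyveromyces_elegans,Arabidopsis_sylvestris),Bacillus_orientalis),Ateles_palustris),(Cricetus_arenarius,(Anas_palustris,Pongo_orientalis))).
The other lineage descending from that same node — the sister group — is (((Kluyveromyces_elegans,Arabidopsis_sylvestris),Bacillus_orientalis),Ateles_palustris); its 4 tips in alphabetical order are the answer.

Arabidopsis_sylvestris, Ateles_palustris, Bacillus_orientalis, Kluyveromyces_elegans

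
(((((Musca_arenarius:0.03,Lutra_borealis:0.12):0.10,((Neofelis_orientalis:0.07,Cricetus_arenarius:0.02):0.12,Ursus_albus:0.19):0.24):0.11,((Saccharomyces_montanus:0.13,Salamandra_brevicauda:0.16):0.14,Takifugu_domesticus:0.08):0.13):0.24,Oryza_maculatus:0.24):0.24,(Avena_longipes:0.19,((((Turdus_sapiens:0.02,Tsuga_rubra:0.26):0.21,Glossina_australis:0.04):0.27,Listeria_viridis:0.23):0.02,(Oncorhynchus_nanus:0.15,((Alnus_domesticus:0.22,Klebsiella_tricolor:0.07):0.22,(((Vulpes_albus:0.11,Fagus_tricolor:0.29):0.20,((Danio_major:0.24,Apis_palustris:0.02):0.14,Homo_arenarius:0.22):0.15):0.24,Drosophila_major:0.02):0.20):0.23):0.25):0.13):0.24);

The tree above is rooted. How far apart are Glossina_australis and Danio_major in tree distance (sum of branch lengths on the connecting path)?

The path runs Glossina_australis → … → MRCA → … → Danio_major; the MRCA is the node subtending ((((Turdus_sapiens,Tsuga_rubra),Glossina_australis),Listeria_viridis),(Oncorhynchus_nanus,((Alnus_domesticus,Klebsiella_tricolor),(((Vulpes_albus,Fagus_tricolor),((Danio_major,Apis_palustris),Homo_arenarius)),Drosophila_major)))).
Branch lengths along that path: 0.04 + 0.27 + 0.02 + 0.25 + 0.23 + 0.20 + 0.24 + 0.15 + 0.14 + 0.24 = 1.78.

1.78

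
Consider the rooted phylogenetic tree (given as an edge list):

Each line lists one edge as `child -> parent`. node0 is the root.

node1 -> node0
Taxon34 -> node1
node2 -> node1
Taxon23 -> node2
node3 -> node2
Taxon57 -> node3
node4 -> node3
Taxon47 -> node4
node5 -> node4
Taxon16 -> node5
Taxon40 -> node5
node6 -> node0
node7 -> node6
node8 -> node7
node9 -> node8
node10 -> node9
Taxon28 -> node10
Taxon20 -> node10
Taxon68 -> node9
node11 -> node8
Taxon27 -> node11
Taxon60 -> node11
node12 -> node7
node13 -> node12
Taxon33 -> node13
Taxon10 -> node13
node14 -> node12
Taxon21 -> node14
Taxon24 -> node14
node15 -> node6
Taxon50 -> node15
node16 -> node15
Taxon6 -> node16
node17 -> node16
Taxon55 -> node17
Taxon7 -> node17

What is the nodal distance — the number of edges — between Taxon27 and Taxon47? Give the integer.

10

The MRCA of Taxon27 and Taxon47 is the root of the tree.
From Taxon27 up to that node: 5 branches. From Taxon47 up to the same node: 5 branches. Total: 5 + 5 = 10.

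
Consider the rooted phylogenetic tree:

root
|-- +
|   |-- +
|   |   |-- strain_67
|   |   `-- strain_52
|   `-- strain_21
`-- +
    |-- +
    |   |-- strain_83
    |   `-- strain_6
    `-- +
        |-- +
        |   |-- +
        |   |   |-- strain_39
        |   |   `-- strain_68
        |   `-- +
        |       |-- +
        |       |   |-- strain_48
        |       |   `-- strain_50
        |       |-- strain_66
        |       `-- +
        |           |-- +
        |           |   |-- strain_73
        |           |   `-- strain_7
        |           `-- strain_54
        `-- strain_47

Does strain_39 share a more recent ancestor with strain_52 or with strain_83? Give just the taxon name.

The MRCA of strain_39 and strain_83 subtends ((strain_83,strain_6),(((strain_39,strain_68),((strain_48,strain_50),strain_66,((strain_73,strain_7),strain_54))),strain_47)) (11 taxa).
The MRCA of strain_39 and strain_52 is the root, subtending the entire tree (14 taxa).
The first is nested inside the second, so strain_39 shares a more recent common ancestor with strain_83.

strain_83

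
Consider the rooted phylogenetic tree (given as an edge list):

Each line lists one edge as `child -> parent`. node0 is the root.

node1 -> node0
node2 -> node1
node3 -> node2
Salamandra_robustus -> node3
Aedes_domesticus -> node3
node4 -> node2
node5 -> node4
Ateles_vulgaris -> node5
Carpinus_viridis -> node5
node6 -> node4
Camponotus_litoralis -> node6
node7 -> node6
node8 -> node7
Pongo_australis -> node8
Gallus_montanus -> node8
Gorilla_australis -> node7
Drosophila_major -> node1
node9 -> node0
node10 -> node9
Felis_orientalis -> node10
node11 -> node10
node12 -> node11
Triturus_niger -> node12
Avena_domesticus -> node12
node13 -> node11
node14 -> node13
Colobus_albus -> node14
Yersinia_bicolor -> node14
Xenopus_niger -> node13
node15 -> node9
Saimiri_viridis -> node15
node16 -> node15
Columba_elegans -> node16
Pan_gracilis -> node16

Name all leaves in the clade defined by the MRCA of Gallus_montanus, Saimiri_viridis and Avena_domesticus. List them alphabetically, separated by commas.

Aedes_domesticus, Ateles_vulgaris, Avena_domesticus, Camponotus_litoralis, Carpinus_viridis, Colobus_albus, Columba_elegans, Drosophila_major, Felis_orientalis, Gallus_montanus, Gorilla_australis, Pan_gracilis, Pongo_australis, Saimiri_viridis, Salamandra_robustus, Triturus_niger, Xenopus_niger, Yersinia_bicolor

Tracing Gallus_montanus: it sits inside (Pongo_australis,Gallus_montanus).
Tracing Saimiri_viridis: it sits inside (Saimiri_viridis,(Columba_elegans,Pan_gracilis)).
Tracing Avena_domesticus: it sits inside (Triturus_niger,Avena_domesticus).
The smallest clade enclosing all 3 is the whole tree (their MRCA is the root), so the answer is all 18 tips in alphabetical order.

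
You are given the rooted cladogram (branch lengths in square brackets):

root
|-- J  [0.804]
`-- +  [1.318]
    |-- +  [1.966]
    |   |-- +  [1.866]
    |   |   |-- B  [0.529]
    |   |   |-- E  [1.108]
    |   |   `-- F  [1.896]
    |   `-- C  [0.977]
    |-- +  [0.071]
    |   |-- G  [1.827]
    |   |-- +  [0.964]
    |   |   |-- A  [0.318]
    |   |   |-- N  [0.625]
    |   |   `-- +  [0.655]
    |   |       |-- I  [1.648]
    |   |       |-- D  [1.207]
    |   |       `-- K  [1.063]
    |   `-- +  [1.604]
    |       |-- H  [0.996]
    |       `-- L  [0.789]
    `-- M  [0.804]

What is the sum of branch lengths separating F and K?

8.481

The path runs F → … → MRCA → … → K; the MRCA is the node subtending (((B,E,F),C),(G,(A,N,(I,D,K)),(H,L)),M).
Branch lengths along that path: 1.896 + 1.866 + 1.966 + 0.071 + 0.964 + 0.655 + 1.063 = 8.481.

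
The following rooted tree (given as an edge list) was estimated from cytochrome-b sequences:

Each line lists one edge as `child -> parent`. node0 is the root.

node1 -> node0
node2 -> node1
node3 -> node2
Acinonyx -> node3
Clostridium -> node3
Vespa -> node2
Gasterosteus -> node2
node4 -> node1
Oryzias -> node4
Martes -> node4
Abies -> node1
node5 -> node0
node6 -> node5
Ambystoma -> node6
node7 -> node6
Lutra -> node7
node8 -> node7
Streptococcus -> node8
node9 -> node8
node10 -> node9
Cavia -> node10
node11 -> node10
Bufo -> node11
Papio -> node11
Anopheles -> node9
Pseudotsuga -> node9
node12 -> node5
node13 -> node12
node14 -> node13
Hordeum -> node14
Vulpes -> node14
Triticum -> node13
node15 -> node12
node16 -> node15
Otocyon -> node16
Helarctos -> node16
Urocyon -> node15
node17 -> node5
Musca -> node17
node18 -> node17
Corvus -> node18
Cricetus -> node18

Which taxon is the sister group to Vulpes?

Vulpes attaches to the tree at the node subtending (Hordeum,Vulpes).
The other lineage descending from that same node — the sister group — is the single tip Hordeum.

Hordeum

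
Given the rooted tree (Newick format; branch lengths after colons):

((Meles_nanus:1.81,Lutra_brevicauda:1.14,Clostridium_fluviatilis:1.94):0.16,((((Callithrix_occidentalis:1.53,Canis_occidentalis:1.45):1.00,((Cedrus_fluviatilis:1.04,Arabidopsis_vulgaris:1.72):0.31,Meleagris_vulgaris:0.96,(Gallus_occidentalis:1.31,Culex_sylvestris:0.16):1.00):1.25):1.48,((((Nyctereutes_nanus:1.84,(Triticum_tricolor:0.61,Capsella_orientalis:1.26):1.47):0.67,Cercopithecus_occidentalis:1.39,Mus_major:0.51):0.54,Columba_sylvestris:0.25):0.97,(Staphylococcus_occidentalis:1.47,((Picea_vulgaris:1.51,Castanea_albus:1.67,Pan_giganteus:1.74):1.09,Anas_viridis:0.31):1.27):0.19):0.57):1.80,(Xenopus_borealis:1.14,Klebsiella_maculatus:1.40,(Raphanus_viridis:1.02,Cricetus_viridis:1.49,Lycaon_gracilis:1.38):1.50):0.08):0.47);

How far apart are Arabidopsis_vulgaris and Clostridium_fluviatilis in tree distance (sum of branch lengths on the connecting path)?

The path runs Arabidopsis_vulgaris → … → MRCA → … → Clostridium_fluviatilis; the MRCA is the root of the tree.
Branch lengths along that path: 1.72 + 0.31 + 1.25 + 1.48 + 1.80 + 0.47 + 0.16 + 1.94 = 9.13.

9.13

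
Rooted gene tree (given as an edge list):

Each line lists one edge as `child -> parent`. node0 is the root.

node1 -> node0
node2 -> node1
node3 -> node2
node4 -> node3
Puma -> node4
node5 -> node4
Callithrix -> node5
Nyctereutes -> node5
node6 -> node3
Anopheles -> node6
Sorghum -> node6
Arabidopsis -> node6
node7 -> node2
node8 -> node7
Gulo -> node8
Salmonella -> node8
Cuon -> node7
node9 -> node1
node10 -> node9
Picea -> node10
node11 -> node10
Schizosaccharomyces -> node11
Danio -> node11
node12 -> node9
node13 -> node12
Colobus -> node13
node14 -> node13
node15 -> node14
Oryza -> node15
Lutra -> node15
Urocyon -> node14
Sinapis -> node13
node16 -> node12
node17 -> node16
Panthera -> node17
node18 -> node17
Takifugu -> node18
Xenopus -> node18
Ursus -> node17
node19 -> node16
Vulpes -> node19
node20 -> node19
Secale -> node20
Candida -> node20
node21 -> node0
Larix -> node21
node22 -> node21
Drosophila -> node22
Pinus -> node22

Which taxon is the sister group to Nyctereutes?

Callithrix

Nyctereutes attaches to the tree at the node subtending (Callithrix,Nyctereutes).
The other lineage descending from that same node — the sister group — is the single tip Callithrix.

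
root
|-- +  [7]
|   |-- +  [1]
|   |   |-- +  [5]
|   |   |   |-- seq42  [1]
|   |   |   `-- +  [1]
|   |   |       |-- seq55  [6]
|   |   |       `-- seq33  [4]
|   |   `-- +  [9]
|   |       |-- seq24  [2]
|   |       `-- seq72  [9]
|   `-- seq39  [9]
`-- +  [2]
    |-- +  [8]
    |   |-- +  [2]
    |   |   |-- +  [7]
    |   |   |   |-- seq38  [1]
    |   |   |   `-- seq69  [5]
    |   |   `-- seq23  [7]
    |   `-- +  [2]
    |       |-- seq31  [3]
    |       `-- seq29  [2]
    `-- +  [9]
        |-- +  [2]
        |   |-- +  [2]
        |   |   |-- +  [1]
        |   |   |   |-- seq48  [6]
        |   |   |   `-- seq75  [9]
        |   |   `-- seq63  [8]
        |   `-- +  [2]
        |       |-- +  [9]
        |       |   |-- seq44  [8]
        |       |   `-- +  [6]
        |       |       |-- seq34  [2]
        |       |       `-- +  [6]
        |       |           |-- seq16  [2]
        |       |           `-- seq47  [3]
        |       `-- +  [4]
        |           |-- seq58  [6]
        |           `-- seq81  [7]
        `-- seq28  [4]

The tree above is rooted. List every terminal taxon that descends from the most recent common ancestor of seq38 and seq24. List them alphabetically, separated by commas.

Tracing seq38: it sits inside (seq38,seq69).
Tracing seq24: it sits inside (seq24,seq72).
The smallest clade enclosing both is the whole tree (their MRCA is the root), so the answer is all 21 tips in alphabetical order.

seq16, seq23, seq24, seq28, seq29, seq31, seq33, seq34, seq38, seq39, seq42, seq44, seq47, seq48, seq55, seq58, seq63, seq69, seq72, seq75, seq81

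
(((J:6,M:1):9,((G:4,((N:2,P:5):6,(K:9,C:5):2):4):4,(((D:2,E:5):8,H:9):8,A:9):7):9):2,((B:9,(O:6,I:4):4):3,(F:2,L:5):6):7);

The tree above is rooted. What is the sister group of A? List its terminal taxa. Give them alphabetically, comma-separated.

A attaches to the tree at the node subtending (((D,E),H),A).
The other lineage descending from that same node — the sister group — is ((D,E),H); its 3 tips in alphabetical order are the answer.

D, E, H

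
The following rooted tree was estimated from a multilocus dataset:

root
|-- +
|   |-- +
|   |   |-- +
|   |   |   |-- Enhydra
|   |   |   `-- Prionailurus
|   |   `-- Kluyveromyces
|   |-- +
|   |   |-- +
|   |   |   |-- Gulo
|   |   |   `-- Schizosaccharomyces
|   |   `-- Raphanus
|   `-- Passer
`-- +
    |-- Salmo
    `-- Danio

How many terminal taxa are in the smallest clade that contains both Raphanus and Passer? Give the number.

The MRCA of Raphanus and Passer is the node subtending (((Enhydra,Prionailurus),Kluyveromyces),((Gulo,Schizosaccharomyces),Raphanus),Passer).
That clade contains 7 terminal taxa: Enhydra, Gulo, Kluyveromyces, Passer, Prionailurus, Raphanus, Schizosaccharomyces.

7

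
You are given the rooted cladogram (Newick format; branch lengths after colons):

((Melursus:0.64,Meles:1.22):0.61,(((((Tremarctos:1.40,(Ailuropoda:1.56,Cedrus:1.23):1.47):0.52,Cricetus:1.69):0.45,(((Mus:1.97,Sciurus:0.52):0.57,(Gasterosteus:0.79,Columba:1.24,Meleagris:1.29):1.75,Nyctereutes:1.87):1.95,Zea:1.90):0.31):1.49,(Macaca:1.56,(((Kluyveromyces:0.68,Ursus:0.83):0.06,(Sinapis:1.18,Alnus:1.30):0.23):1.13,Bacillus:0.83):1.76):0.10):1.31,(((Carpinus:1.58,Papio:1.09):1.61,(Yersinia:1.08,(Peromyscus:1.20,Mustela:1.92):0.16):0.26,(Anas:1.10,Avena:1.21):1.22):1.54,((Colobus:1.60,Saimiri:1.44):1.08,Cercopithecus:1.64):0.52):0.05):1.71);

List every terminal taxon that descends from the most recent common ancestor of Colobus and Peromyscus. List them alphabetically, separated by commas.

Tracing Colobus: it sits inside (Colobus,Saimiri).
Tracing Peromyscus: it sits inside (Peromyscus,Mustela).
The smallest clade enclosing both is (((Carpinus,Papio),(Yersinia,(Peromyscus,Mustela)),(Anas,Avena)),((Colobus,Saimiri),Cercopithecus)); the answer is its 10 terminal taxa in alphabetical order.

Anas, Avena, Carpinus, Cercopithecus, Colobus, Mustela, Papio, Peromyscus, Saimiri, Yersinia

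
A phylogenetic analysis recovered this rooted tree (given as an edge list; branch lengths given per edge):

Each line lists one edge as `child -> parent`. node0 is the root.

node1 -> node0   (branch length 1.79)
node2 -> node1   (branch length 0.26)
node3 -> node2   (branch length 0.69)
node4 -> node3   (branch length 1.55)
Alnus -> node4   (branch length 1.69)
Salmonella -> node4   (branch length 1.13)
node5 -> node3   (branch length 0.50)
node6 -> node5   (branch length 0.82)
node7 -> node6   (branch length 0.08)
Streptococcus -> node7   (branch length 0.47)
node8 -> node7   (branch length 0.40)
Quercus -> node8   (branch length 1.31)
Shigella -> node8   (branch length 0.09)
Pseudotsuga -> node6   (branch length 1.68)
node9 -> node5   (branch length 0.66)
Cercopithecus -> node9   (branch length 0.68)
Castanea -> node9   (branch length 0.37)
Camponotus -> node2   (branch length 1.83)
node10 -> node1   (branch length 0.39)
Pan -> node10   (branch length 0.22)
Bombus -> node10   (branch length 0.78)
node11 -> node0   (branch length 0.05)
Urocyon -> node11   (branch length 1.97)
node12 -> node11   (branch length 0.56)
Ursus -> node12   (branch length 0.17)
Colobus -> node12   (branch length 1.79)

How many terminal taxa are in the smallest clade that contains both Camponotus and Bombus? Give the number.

The MRCA of Camponotus and Bombus is the node subtending ((((Alnus,Salmonella),(((Streptococcus,(Quercus,Shigella)),Pseudotsuga),(Cercopithecus,Castanea))),Camponotus),(Pan,Bombus)).
That clade contains 11 terminal taxa: Alnus, Bombus, Camponotus, Castanea, Cercopithecus, Pan, Pseudotsuga, Quercus, Salmonella, Shigella, Streptococcus.

11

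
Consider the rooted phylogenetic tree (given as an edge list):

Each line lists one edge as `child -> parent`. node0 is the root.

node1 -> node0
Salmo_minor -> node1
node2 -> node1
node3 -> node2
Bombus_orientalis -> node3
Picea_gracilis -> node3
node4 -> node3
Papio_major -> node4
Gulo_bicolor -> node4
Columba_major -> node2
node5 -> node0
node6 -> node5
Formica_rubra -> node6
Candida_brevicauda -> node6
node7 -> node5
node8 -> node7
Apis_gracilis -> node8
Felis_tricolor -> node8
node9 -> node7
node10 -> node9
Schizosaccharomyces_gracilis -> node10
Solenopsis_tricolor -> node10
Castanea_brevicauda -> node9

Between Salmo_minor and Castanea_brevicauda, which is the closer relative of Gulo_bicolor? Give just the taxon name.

The MRCA of Gulo_bicolor and Salmo_minor subtends (Salmo_minor,((Bombus_orientalis,Picea_gracilis,(Papio_major,Gulo_bicolor)),Columba_major)) (6 taxa).
The MRCA of Gulo_bicolor and Castanea_brevicauda is the root, subtending the entire tree (13 taxa).
The first is nested inside the second, so Gulo_bicolor shares a more recent common ancestor with Salmo_minor.

Salmo_minor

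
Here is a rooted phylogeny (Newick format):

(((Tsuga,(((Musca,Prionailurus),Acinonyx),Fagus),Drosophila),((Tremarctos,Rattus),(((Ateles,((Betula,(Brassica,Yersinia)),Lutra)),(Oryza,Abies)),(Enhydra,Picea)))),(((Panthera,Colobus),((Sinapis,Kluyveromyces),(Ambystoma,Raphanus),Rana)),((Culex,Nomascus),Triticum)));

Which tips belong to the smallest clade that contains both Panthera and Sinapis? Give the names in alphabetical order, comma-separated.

Tracing Panthera: it sits inside (Panthera,Colobus).
Tracing Sinapis: it sits inside (Sinapis,Kluyveromyces).
The smallest clade enclosing both is ((Panthera,Colobus),((Sinapis,Kluyveromyces),(Ambystoma,Raphanus),Rana)); the answer is its 7 terminal taxa in alphabetical order.

Ambystoma, Colobus, Kluyveromyces, Panthera, Rana, Raphanus, Sinapis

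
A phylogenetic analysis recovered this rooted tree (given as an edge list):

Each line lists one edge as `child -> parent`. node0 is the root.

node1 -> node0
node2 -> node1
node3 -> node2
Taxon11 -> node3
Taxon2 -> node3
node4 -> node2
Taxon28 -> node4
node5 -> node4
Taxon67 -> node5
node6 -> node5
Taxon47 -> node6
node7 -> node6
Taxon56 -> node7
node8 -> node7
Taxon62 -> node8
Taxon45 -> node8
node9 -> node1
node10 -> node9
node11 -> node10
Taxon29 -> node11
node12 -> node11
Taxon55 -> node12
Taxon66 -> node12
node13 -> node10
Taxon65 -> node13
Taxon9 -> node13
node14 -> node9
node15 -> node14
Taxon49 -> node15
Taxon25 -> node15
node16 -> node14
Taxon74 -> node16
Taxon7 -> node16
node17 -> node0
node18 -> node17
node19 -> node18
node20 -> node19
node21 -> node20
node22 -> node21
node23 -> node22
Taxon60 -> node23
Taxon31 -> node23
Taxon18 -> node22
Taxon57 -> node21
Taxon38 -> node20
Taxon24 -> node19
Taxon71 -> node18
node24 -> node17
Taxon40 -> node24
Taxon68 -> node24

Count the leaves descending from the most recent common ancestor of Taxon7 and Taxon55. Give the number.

The MRCA of Taxon7 and Taxon55 is the node subtending (((Taxon29,(Taxon55,Taxon66)),(Taxon65,Taxon9)),((Taxon49,Taxon25),(Taxon74,Taxon7))).
That clade contains 9 terminal taxa: Taxon25, Taxon29, Taxon49, Taxon55, Taxon65, Taxon66, Taxon7, Taxon74, Taxon9.

9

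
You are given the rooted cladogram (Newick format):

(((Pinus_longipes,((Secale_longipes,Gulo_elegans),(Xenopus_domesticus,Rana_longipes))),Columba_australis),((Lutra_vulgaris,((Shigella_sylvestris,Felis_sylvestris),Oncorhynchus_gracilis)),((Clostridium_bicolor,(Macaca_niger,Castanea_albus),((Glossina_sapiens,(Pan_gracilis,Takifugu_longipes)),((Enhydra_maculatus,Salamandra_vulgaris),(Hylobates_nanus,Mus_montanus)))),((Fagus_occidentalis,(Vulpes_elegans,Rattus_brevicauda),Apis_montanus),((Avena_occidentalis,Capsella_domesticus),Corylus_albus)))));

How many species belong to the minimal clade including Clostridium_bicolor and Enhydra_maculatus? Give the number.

The MRCA of Clostridium_bicolor and Enhydra_maculatus is the node subtending (Clostridium_bicolor,(Macaca_niger,Castanea_albus),((Glossina_sapiens,(Pan_gracilis,Takifugu_longipes)),((Enhydra_maculatus,Salamandra_vulgaris),(Hylobates_nanus,Mus_montanus)))).
That clade contains 10 terminal taxa: Castanea_albus, Clostridium_bicolor, Enhydra_maculatus, Glossina_sapiens, Hylobates_nanus, Macaca_niger, Mus_montanus, Pan_gracilis, Salamandra_vulgaris, Takifugu_longipes.

10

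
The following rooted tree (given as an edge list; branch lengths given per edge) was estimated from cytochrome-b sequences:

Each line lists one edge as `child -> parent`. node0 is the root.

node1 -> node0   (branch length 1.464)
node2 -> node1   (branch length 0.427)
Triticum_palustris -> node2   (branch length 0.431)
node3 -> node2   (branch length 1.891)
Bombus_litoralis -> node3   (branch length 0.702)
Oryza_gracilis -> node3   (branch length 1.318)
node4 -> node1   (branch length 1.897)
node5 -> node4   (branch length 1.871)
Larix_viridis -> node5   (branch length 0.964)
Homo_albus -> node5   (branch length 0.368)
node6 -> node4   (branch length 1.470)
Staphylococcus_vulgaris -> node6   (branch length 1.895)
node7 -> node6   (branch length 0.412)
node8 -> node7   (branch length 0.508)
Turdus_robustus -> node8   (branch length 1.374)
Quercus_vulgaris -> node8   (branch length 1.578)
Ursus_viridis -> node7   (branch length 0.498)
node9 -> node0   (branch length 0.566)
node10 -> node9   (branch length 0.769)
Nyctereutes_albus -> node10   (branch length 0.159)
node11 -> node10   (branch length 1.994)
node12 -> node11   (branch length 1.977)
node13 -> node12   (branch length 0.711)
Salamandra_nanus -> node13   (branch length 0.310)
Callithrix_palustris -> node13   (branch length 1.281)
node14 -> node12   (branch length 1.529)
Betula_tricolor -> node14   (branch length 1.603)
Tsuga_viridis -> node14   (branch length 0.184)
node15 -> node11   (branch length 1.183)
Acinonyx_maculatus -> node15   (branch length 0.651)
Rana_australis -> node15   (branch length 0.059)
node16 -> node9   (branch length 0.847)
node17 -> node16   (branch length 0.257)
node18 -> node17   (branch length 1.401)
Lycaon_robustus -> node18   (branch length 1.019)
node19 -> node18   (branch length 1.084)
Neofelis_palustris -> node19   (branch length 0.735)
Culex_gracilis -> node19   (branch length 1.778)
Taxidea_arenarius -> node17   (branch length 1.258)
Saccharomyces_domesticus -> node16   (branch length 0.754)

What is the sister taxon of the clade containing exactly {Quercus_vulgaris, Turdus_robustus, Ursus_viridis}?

Staphylococcus_vulgaris

The clade containing exactly {Quercus_vulgaris, Turdus_robustus, Ursus_viridis} attaches to the tree at the node subtending (Staphylococcus_vulgaris,((Turdus_robustus,Quercus_vulgaris),Ursus_viridis)).
The other lineage descending from that same node — the sister group — is the single tip Staphylococcus_vulgaris.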